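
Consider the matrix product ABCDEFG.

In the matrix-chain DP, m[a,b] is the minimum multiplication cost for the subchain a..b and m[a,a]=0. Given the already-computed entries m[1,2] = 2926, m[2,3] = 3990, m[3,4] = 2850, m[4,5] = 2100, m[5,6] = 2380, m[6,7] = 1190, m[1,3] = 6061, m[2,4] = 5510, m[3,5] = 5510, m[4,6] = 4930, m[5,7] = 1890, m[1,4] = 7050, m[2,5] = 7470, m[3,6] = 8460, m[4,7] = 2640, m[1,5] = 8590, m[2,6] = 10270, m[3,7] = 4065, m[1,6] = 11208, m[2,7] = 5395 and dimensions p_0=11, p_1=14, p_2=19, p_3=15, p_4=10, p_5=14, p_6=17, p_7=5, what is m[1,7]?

6165

m[1,7] = min over k∈[1,6] of m[1,k]+m[k+1,7]+p_{0}·p_k·p_{7}.
k=1: 0 + 5395 + 11·14·5 = 6165; k=2: 2926 + 4065 + 11·19·5 = 8036; k=3: 6061 + 2640 + 11·15·5 = 9526; k=4: 7050 + 1890 + 11·10·5 = 9490; k=5: 8590 + 1190 + 11·14·5 = 10550; k=6: 11208 + 0 + 11·17·5 = 12143.
Minimum: 6165 at k=1.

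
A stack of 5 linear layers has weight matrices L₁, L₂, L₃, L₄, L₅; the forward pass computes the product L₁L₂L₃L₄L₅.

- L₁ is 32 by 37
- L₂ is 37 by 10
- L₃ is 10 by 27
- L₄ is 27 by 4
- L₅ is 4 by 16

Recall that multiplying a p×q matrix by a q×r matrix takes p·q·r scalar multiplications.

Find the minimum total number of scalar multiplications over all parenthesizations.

Adjacent pairs: L₁L₂ = 32·37·10 = 11840; L₂L₃ = 37·10·27 = 9990; L₃L₄ = 10·27·4 = 1080; L₄L₅ = 27·4·16 = 1728.
Length 3: L₁..L₃: k=1: 0+9990+32·37·27=41958; k=2: 11840+0+32·10·27=20480 → min 20480 | L₂..L₄: k=2: 0+1080+37·10·4=2560; k=3: 9990+0+37·27·4=13986 → min 2560 | L₃..L₅: k=3: 0+1728+10·27·16=6048; k=4: 1080+0+10·4·16=1720 → min 1720.
Length 4: L₁..L₄: k=1: 0+2560+32·37·4=7296; k=2: 11840+1080+32·10·4=14200; k=3: 20480+0+32·27·4=23936 → min 7296 | L₂..L₅: k=2: 0+1720+37·10·16=7640; k=3: 9990+1728+37·27·16=27702; k=4: 2560+0+37·4·16=4928 → min 4928.
Length 5: L₁..L₅: k=1: 0+4928+32·37·16=23872; k=2: 11840+1720+32·10·16=18680; k=3: 20480+1728+32·27·16=36032; k=4: 7296+0+32·4·16=9344 → min 9344.
Optimal order: ((L₁(L₂(L₃L₄)))L₅) with cost 9344.

9344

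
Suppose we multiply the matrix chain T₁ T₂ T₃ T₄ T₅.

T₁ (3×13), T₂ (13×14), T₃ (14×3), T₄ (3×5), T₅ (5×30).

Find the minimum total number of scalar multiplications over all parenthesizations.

1158

Adjacent pairs: T₁T₂ = 3·13·14 = 546; T₂T₃ = 13·14·3 = 546; T₃T₄ = 14·3·5 = 210; T₄T₅ = 3·5·30 = 450.
Length 3: T₁..T₃: k=1: 0+546+3·13·3=663; k=2: 546+0+3·14·3=672 → min 663 | T₂..T₄: k=2: 0+210+13·14·5=1120; k=3: 546+0+13·3·5=741 → min 741 | T₃..T₅: k=3: 0+450+14·3·30=1710; k=4: 210+0+14·5·30=2310 → min 1710.
Length 4: T₁..T₄: k=1: 0+741+3·13·5=936; k=2: 546+210+3·14·5=966; k=3: 663+0+3·3·5=708 → min 708 | T₂..T₅: k=2: 0+1710+13·14·30=7170; k=3: 546+450+13·3·30=2166; k=4: 741+0+13·5·30=2691 → min 2166.
Length 5: T₁..T₅: k=1: 0+2166+3·13·30=3336; k=2: 546+1710+3·14·30=3516; k=3: 663+450+3·3·30=1383; k=4: 708+0+3·5·30=1158 → min 1158.
Optimal order: (((T₁ (T₂ T₃)) T₄) T₅) with cost 1158.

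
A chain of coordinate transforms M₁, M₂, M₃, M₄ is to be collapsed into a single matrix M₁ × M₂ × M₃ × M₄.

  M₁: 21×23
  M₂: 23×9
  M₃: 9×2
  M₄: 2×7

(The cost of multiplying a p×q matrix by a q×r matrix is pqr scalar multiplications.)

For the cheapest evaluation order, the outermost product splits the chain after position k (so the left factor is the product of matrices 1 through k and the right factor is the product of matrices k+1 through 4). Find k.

Adjacent pairs: M₁M₂ = 21·23·9 = 4347; M₂M₃ = 23·9·2 = 414; M₃M₄ = 9·2·7 = 126.
Length 3: M₁..M₃: k=1: 0+414+21·23·2=1380; k=2: 4347+0+21·9·2=4725 → min 1380 | M₂..M₄: k=2: 0+126+23·9·7=1575; k=3: 414+0+23·2·7=736 → min 736.
Top-level splits: k=1: (M₁..M₁)·(M₂..M₄) → 0+736+21·23·7 = 4117; k=2: (M₁..M₂)·(M₃..M₄) → 4347+126+21·9·7 = 5796; k=3: (M₁..M₃)·(M₄..M₄) → 1380+0+21·2·7 = 1674.
Best split is after M₃, i.e. k = 3.

3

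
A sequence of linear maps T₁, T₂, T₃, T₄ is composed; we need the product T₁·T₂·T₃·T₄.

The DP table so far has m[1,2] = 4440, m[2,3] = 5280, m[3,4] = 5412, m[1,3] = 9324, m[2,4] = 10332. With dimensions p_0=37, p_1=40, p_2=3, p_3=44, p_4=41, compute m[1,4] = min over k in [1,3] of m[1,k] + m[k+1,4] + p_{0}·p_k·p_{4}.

14403

m[1,4] = min over k∈[1,3] of m[1,k]+m[k+1,4]+p_{0}·p_k·p_{4}.
k=1: 0 + 10332 + 37·40·41 = 71012; k=2: 4440 + 5412 + 37·3·41 = 14403; k=3: 9324 + 0 + 37·44·41 = 76072.
Minimum: 14403 at k=2.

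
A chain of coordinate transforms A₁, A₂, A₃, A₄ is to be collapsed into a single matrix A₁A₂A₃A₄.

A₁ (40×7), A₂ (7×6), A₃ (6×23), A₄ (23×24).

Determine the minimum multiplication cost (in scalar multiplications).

Adjacent pairs: A₁A₂ = 40·7·6 = 1680; A₂A₃ = 7·6·23 = 966; A₃A₄ = 6·23·24 = 3312.
Length 3: A₁..A₃: k=1: 0+966+40·7·23=7406; k=2: 1680+0+40·6·23=7200 → min 7200 | A₂..A₄: k=2: 0+3312+7·6·24=4320; k=3: 966+0+7·23·24=4830 → min 4320.
Length 4: A₁..A₄: k=1: 0+4320+40·7·24=11040; k=2: 1680+3312+40·6·24=10752; k=3: 7200+0+40·23·24=29280 → min 10752.
Optimal order: ((A₁A₂)(A₃A₄)) with cost 10752.

10752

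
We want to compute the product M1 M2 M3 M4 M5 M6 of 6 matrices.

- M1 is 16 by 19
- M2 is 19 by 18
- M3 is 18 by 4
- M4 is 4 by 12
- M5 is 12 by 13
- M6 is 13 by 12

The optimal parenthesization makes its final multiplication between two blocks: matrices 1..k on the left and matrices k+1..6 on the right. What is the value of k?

3

Adjacent pairs: M1M2 = 16·19·18 = 5472; M2M3 = 19·18·4 = 1368; M3M4 = 18·4·12 = 864; M4M5 = 4·12·13 = 624; M5M6 = 12·13·12 = 1872.
Length 3: M1..M3: k=1: 0+1368+16·19·4=2584; k=2: 5472+0+16·18·4=6624 → min 2584 | M2..M4: k=2: 0+864+19·18·12=4968; k=3: 1368+0+19·4·12=2280 → min 2280 | M3..M5: k=3: 0+624+18·4·13=1560; k=4: 864+0+18·12·13=3672 → min 1560 | M4..M6: k=4: 0+1872+4·12·12=2448; k=5: 624+0+4·13·12=1248 → min 1248.
Length 4: M1..M4: k=1: 0+2280+16·19·12=5928; k=2: 5472+864+16·18·12=9792; k=3: 2584+0+16·4·12=3352 → min 3352 | M2..M5: k=2: 0+1560+19·18·13=6006; k=3: 1368+624+19·4·13=2980; k=4: 2280+0+19·12·13=5244 → min 2980 | M3..M6: k=3: 0+1248+18·4·12=2112; k=4: 864+1872+18·12·12=5328; k=5: 1560+0+18·13·12=4368 → min 2112.
Length 5: M1..M5: k=1: 0+2980+16·19·13=6932; k=2: 5472+1560+16·18·13=10776; k=3: 2584+624+16·4·13=4040; k=4: 3352+0+16·12·13=5848 → min 4040 | M2..M6: k=2: 0+2112+19·18·12=6216; k=3: 1368+1248+19·4·12=3528; k=4: 2280+1872+19·12·12=6888; k=5: 2980+0+19·13·12=5944 → min 3528.
Top-level splits: k=1: (M1..M1)·(M2..M6) → 0+3528+16·19·12 = 7176; k=2: (M1..M2)·(M3..M6) → 5472+2112+16·18·12 = 11040; k=3: (M1..M3)·(M4..M6) → 2584+1248+16·4·12 = 4600; k=4: (M1..M4)·(M5..M6) → 3352+1872+16·12·12 = 7528; k=5: (M1..M5)·(M6..M6) → 4040+0+16·13·12 = 6536.
Best split is after M3, i.e. k = 3.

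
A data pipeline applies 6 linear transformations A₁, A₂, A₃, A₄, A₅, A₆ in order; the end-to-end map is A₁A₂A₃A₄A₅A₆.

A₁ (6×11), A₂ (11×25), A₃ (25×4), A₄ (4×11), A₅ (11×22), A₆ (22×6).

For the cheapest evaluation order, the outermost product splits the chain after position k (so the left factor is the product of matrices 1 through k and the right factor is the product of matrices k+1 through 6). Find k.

Adjacent pairs: A₁A₂ = 6·11·25 = 1650; A₂A₃ = 11·25·4 = 1100; A₃A₄ = 25·4·11 = 1100; A₄A₅ = 4·11·22 = 968; A₅A₆ = 11·22·6 = 1452.
Length 3: A₁..A₃: k=1: 0+1100+6·11·4=1364; k=2: 1650+0+6·25·4=2250 → min 1364 | A₂..A₄: k=2: 0+1100+11·25·11=4125; k=3: 1100+0+11·4·11=1584 → min 1584 | A₃..A₅: k=3: 0+968+25·4·22=3168; k=4: 1100+0+25·11·22=7150 → min 3168 | A₄..A₆: k=4: 0+1452+4·11·6=1716; k=5: 968+0+4·22·6=1496 → min 1496.
Length 4: A₁..A₄: k=1: 0+1584+6·11·11=2310; k=2: 1650+1100+6·25·11=4400; k=3: 1364+0+6·4·11=1628 → min 1628 | A₂..A₅: k=2: 0+3168+11·25·22=9218; k=3: 1100+968+11·4·22=3036; k=4: 1584+0+11·11·22=4246 → min 3036 | A₃..A₆: k=3: 0+1496+25·4·6=2096; k=4: 1100+1452+25·11·6=4202; k=5: 3168+0+25·22·6=6468 → min 2096.
Length 5: A₁..A₅: k=1: 0+3036+6·11·22=4488; k=2: 1650+3168+6·25·22=8118; k=3: 1364+968+6·4·22=2860; k=4: 1628+0+6·11·22=3080 → min 2860 | A₂..A₆: k=2: 0+2096+11·25·6=3746; k=3: 1100+1496+11·4·6=2860; k=4: 1584+1452+11·11·6=3762; k=5: 3036+0+11·22·6=4488 → min 2860.
Top-level splits: k=1: (A₁..A₁)·(A₂..A₆) → 0+2860+6·11·6 = 3256; k=2: (A₁..A₂)·(A₃..A₆) → 1650+2096+6·25·6 = 4646; k=3: (A₁..A₃)·(A₄..A₆) → 1364+1496+6·4·6 = 3004; k=4: (A₁..A₄)·(A₅..A₆) → 1628+1452+6·11·6 = 3476; k=5: (A₁..A₅)·(A₆..A₆) → 2860+0+6·22·6 = 3652.
Best split is after A₃, i.e. k = 3.

3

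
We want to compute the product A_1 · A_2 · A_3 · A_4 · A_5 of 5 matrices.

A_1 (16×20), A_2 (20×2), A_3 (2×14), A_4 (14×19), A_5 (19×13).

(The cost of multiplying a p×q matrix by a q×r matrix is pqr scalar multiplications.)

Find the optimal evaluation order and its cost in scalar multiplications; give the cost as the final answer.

Adjacent pairs: A_1A_2 = 16·20·2 = 640; A_2A_3 = 20·2·14 = 560; A_3A_4 = 2·14·19 = 532; A_4A_5 = 14·19·13 = 3458.
Length 3: A_1..A_3: k=1: 0+560+16·20·14=5040; k=2: 640+0+16·2·14=1088 → min 1088 | A_2..A_4: k=2: 0+532+20·2·19=1292; k=3: 560+0+20·14·19=5880 → min 1292 | A_3..A_5: k=3: 0+3458+2·14·13=3822; k=4: 532+0+2·19·13=1026 → min 1026.
Length 4: A_1..A_4: k=1: 0+1292+16·20·19=7372; k=2: 640+532+16·2·19=1780; k=3: 1088+0+16·14·19=5344 → min 1780 | A_2..A_5: k=2: 0+1026+20·2·13=1546; k=3: 560+3458+20·14·13=7658; k=4: 1292+0+20·19·13=6232 → min 1546.
Length 5: A_1..A_5: k=1: 0+1546+16·20·13=5706; k=2: 640+1026+16·2·13=2082; k=3: 1088+3458+16·14·13=7458; k=4: 1780+0+16·19·13=5732 → min 2082.
Optimal parenthesization: ((A_1 · A_2) · ((A_3 · A_4) · A_5)) with cost 2082.

2082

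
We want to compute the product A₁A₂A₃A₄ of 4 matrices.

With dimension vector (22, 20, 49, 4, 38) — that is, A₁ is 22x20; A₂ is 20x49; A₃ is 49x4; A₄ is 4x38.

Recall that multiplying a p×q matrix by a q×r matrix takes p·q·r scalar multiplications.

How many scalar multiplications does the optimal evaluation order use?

9024

Adjacent pairs: A₁A₂ = 22·20·49 = 21560; A₂A₃ = 20·49·4 = 3920; A₃A₄ = 49·4·38 = 7448.
Length 3: A₁..A₃: k=1: 0+3920+22·20·4=5680; k=2: 21560+0+22·49·4=25872 → min 5680 | A₂..A₄: k=2: 0+7448+20·49·38=44688; k=3: 3920+0+20·4·38=6960 → min 6960.
Length 4: A₁..A₄: k=1: 0+6960+22·20·38=23680; k=2: 21560+7448+22·49·38=69972; k=3: 5680+0+22·4·38=9024 → min 9024.
Optimal order: ((A₁(A₂A₃))A₄) with cost 9024.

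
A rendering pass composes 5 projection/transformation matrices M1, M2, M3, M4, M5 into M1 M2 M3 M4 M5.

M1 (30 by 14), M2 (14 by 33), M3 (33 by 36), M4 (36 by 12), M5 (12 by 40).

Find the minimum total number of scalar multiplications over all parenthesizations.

Adjacent pairs: M1M2 = 30·14·33 = 13860; M2M3 = 14·33·36 = 16632; M3M4 = 33·36·12 = 14256; M4M5 = 36·12·40 = 17280.
Length 3: M1..M3: k=1: 0+16632+30·14·36=31752; k=2: 13860+0+30·33·36=49500 → min 31752 | M2..M4: k=2: 0+14256+14·33·12=19800; k=3: 16632+0+14·36·12=22680 → min 19800 | M3..M5: k=3: 0+17280+33·36·40=64800; k=4: 14256+0+33·12·40=30096 → min 30096.
Length 4: M1..M4: k=1: 0+19800+30·14·12=24840; k=2: 13860+14256+30·33·12=39996; k=3: 31752+0+30·36·12=44712 → min 24840 | M2..M5: k=2: 0+30096+14·33·40=48576; k=3: 16632+17280+14·36·40=54072; k=4: 19800+0+14·12·40=26520 → min 26520.
Length 5: M1..M5: k=1: 0+26520+30·14·40=43320; k=2: 13860+30096+30·33·40=83556; k=3: 31752+17280+30·36·40=92232; k=4: 24840+0+30·12·40=39240 → min 39240.
Optimal order: ((M1 (M2 (M3 M4))) M5) with cost 39240.

39240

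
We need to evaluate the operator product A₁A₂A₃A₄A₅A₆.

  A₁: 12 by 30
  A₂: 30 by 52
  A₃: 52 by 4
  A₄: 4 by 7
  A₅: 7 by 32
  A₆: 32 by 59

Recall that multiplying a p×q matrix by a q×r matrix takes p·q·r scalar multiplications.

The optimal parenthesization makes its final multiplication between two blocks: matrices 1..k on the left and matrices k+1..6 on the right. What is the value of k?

Adjacent pairs: A₁A₂ = 12·30·52 = 18720; A₂A₃ = 30·52·4 = 6240; A₃A₄ = 52·4·7 = 1456; A₄A₅ = 4·7·32 = 896; A₅A₆ = 7·32·59 = 13216.
Length 3: A₁..A₃: k=1: 0+6240+12·30·4=7680; k=2: 18720+0+12·52·4=21216 → min 7680 | A₂..A₄: k=2: 0+1456+30·52·7=12376; k=3: 6240+0+30·4·7=7080 → min 7080 | A₃..A₅: k=3: 0+896+52·4·32=7552; k=4: 1456+0+52·7·32=13104 → min 7552 | A₄..A₆: k=4: 0+13216+4·7·59=14868; k=5: 896+0+4·32·59=8448 → min 8448.
Length 4: A₁..A₄: k=1: 0+7080+12·30·7=9600; k=2: 18720+1456+12·52·7=24544; k=3: 7680+0+12·4·7=8016 → min 8016 | A₂..A₅: k=2: 0+7552+30·52·32=57472; k=3: 6240+896+30·4·32=10976; k=4: 7080+0+30·7·32=13800 → min 10976 | A₃..A₆: k=3: 0+8448+52·4·59=20720; k=4: 1456+13216+52·7·59=36148; k=5: 7552+0+52·32·59=105728 → min 20720.
Length 5: A₁..A₅: k=1: 0+10976+12·30·32=22496; k=2: 18720+7552+12·52·32=46240; k=3: 7680+896+12·4·32=10112; k=4: 8016+0+12·7·32=10704 → min 10112 | A₂..A₆: k=2: 0+20720+30·52·59=112760; k=3: 6240+8448+30·4·59=21768; k=4: 7080+13216+30·7·59=32686; k=5: 10976+0+30·32·59=67616 → min 21768.
Top-level splits: k=1: (A₁..A₁)·(A₂..A₆) → 0+21768+12·30·59 = 43008; k=2: (A₁..A₂)·(A₃..A₆) → 18720+20720+12·52·59 = 76256; k=3: (A₁..A₃)·(A₄..A₆) → 7680+8448+12·4·59 = 18960; k=4: (A₁..A₄)·(A₅..A₆) → 8016+13216+12·7·59 = 26188; k=5: (A₁..A₅)·(A₆..A₆) → 10112+0+12·32·59 = 32768.
Best split is after A₃, i.e. k = 3.

3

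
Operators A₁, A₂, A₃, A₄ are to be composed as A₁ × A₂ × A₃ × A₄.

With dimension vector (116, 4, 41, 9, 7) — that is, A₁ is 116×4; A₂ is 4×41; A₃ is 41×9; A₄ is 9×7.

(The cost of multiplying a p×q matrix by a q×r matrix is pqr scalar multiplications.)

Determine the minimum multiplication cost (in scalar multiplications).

4976

Adjacent pairs: A₁A₂ = 116·4·41 = 19024; A₂A₃ = 4·41·9 = 1476; A₃A₄ = 41·9·7 = 2583.
Length 3: A₁..A₃: k=1: 0+1476+116·4·9=5652; k=2: 19024+0+116·41·9=61828 → min 5652 | A₂..A₄: k=2: 0+2583+4·41·7=3731; k=3: 1476+0+4·9·7=1728 → min 1728.
Length 4: A₁..A₄: k=1: 0+1728+116·4·7=4976; k=2: 19024+2583+116·41·7=54899; k=3: 5652+0+116·9·7=12960 → min 4976.
Optimal order: (A₁ × ((A₂ × A₃) × A₄)) with cost 4976.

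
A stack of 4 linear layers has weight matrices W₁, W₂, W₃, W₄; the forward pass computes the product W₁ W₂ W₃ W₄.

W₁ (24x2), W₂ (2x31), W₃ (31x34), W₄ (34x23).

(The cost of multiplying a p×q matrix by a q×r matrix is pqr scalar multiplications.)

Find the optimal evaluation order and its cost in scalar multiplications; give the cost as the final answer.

Adjacent pairs: W₁W₂ = 24·2·31 = 1488; W₂W₃ = 2·31·34 = 2108; W₃W₄ = 31·34·23 = 24242.
Length 3: W₁..W₃: k=1: 0+2108+24·2·34=3740; k=2: 1488+0+24·31·34=26784 → min 3740 | W₂..W₄: k=2: 0+24242+2·31·23=25668; k=3: 2108+0+2·34·23=3672 → min 3672.
Length 4: W₁..W₄: k=1: 0+3672+24·2·23=4776; k=2: 1488+24242+24·31·23=42842; k=3: 3740+0+24·34·23=22508 → min 4776.
Optimal parenthesization: (W₁ ((W₂ W₃) W₄)) with cost 4776.

4776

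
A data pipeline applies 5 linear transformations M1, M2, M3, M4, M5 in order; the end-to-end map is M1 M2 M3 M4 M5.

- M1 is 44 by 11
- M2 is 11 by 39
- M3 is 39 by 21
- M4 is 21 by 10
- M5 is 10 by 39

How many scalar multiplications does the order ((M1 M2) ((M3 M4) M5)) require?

(M1 M2): 44×11 by 11×39 → 44×39, cost 44·11·39 = 18876
(M3 M4): 39×21 by 21×10 → 39×10, cost 39·21·10 = 8190
((M3 M4) M5): 39×10 by 10×39 → 39×39, cost 39·10·39 = 15210; cumulative 23400
((M1 M2) ((M3 M4) M5)): 44×39 by 39×39 → 44×39, cost 44·39·39 = 66924; cumulative 109200
Total: 109200 scalar multiplications.

109200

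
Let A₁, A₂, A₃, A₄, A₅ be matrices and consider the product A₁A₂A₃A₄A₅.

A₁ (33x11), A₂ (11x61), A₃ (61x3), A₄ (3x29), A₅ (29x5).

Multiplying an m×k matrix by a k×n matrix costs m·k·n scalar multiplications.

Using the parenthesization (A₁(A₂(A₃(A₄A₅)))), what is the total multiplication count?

6520

(A₄A₅): 3×29 by 29×5 → 3×5, cost 3·29·5 = 435
(A₃(A₄A₅)): 61×3 by 3×5 → 61×5, cost 61·3·5 = 915; cumulative 1350
(A₂(A₃(A₄A₅))): 11×61 by 61×5 → 11×5, cost 11·61·5 = 3355; cumulative 4705
(A₁(A₂(A₃(A₄A₅)))): 33×11 by 11×5 → 33×5, cost 33·11·5 = 1815; cumulative 6520
Total: 6520 scalar multiplications.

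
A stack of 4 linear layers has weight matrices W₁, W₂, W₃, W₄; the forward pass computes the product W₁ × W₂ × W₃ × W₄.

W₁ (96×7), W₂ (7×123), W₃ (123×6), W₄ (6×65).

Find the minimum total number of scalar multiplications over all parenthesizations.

Adjacent pairs: W₁W₂ = 96·7·123 = 82656; W₂W₃ = 7·123·6 = 5166; W₃W₄ = 123·6·65 = 47970.
Length 3: W₁..W₃: k=1: 0+5166+96·7·6=9198; k=2: 82656+0+96·123·6=153504 → min 9198 | W₂..W₄: k=2: 0+47970+7·123·65=103935; k=3: 5166+0+7·6·65=7896 → min 7896.
Length 4: W₁..W₄: k=1: 0+7896+96·7·65=51576; k=2: 82656+47970+96·123·65=898146; k=3: 9198+0+96·6·65=46638 → min 46638.
Optimal order: ((W₁ × (W₂ × W₃)) × W₄) with cost 46638.

46638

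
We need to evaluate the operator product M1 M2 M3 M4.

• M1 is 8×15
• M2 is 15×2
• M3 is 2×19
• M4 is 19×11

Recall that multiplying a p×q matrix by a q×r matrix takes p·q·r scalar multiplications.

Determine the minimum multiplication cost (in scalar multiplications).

Adjacent pairs: M1M2 = 8·15·2 = 240; M2M3 = 15·2·19 = 570; M3M4 = 2·19·11 = 418.
Length 3: M1..M3: k=1: 0+570+8·15·19=2850; k=2: 240+0+8·2·19=544 → min 544 | M2..M4: k=2: 0+418+15·2·11=748; k=3: 570+0+15·19·11=3705 → min 748.
Length 4: M1..M4: k=1: 0+748+8·15·11=2068; k=2: 240+418+8·2·11=834; k=3: 544+0+8·19·11=2216 → min 834.
Optimal order: ((M1 M2) (M3 M4)) with cost 834.

834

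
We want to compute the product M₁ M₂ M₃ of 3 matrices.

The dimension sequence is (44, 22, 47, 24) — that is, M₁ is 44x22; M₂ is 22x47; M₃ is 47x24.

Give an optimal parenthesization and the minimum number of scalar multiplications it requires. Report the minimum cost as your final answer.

(M₁ (M₂ M₃)): cost 48048.
((M₁ M₂) M₃): cost 95128.
Optimal: (M₁ (M₂ M₃)) with cost 48048.

48048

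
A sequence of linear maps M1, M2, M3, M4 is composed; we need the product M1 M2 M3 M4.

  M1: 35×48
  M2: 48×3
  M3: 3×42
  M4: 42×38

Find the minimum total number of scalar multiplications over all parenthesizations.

13818

Adjacent pairs: M1M2 = 35·48·3 = 5040; M2M3 = 48·3·42 = 6048; M3M4 = 3·42·38 = 4788.
Length 3: M1..M3: k=1: 0+6048+35·48·42=76608; k=2: 5040+0+35·3·42=9450 → min 9450 | M2..M4: k=2: 0+4788+48·3·38=10260; k=3: 6048+0+48·42·38=82656 → min 10260.
Length 4: M1..M4: k=1: 0+10260+35·48·38=74100; k=2: 5040+4788+35·3·38=13818; k=3: 9450+0+35·42·38=65310 → min 13818.
Optimal order: ((M1 M2) (M3 M4)) with cost 13818.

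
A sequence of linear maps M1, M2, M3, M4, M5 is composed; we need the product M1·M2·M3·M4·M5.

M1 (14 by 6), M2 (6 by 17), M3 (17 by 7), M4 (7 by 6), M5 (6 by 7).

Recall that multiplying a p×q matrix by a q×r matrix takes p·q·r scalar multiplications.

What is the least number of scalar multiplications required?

1806

Adjacent pairs: M1M2 = 14·6·17 = 1428; M2M3 = 6·17·7 = 714; M3M4 = 17·7·6 = 714; M4M5 = 7·6·7 = 294.
Length 3: M1..M3: k=1: 0+714+14·6·7=1302; k=2: 1428+0+14·17·7=3094 → min 1302 | M2..M4: k=2: 0+714+6·17·6=1326; k=3: 714+0+6·7·6=966 → min 966 | M3..M5: k=3: 0+294+17·7·7=1127; k=4: 714+0+17·6·7=1428 → min 1127.
Length 4: M1..M4: k=1: 0+966+14·6·6=1470; k=2: 1428+714+14·17·6=3570; k=3: 1302+0+14·7·6=1890 → min 1470 | M2..M5: k=2: 0+1127+6·17·7=1841; k=3: 714+294+6·7·7=1302; k=4: 966+0+6·6·7=1218 → min 1218.
Length 5: M1..M5: k=1: 0+1218+14·6·7=1806; k=2: 1428+1127+14·17·7=4221; k=3: 1302+294+14·7·7=2282; k=4: 1470+0+14·6·7=2058 → min 1806.
Optimal order: (M1·(((M2·M3)·M4)·M5)) with cost 1806.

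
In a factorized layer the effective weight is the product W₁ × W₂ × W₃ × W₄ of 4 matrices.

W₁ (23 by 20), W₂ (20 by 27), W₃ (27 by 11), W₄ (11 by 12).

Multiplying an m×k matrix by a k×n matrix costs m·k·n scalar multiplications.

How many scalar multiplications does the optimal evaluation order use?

14036

Adjacent pairs: W₁W₂ = 23·20·27 = 12420; W₂W₃ = 20·27·11 = 5940; W₃W₄ = 27·11·12 = 3564.
Length 3: W₁..W₃: k=1: 0+5940+23·20·11=11000; k=2: 12420+0+23·27·11=19251 → min 11000 | W₂..W₄: k=2: 0+3564+20·27·12=10044; k=3: 5940+0+20·11·12=8580 → min 8580.
Length 4: W₁..W₄: k=1: 0+8580+23·20·12=14100; k=2: 12420+3564+23·27·12=23436; k=3: 11000+0+23·11·12=14036 → min 14036.
Optimal order: ((W₁ × (W₂ × W₃)) × W₄) with cost 14036.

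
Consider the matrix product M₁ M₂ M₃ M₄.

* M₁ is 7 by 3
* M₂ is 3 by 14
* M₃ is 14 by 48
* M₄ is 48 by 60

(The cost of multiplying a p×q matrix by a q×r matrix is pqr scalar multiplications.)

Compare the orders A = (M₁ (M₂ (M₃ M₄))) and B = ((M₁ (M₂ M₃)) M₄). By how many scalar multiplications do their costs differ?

20916

Order A = (M₁ (M₂ (M₃ M₄))): (M₃ M₄): 14×48 by 48×60 → 14×60, cost 14·48·60 = 40320; (M₂ (M₃ M₄)): 3×14 by 14×60 → 3×60, cost 3·14·60 = 2520; cumulative 42840; (M₁ (M₂ (M₃ M₄))): 7×3 by 3×60 → 7×60, cost 7·3·60 = 1260; cumulative 44100. Total 44100.
Order B = ((M₁ (M₂ M₃)) M₄): (M₂ M₃): 3×14 by 14×48 → 3×48, cost 3·14·48 = 2016; (M₁ (M₂ M₃)): 7×3 by 3×48 → 7×48, cost 7·3·48 = 1008; cumulative 3024; ((M₁ (M₂ M₃)) M₄): 7×48 by 48×60 → 7×60, cost 7·48·60 = 20160; cumulative 23184. Total 23184.
Difference: |44100 − 23184| = 20916.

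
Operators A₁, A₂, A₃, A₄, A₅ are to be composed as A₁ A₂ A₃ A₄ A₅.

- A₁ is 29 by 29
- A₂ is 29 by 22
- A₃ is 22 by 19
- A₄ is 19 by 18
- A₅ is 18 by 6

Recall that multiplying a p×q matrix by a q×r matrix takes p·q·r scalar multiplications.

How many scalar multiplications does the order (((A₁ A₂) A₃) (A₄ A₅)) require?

(A₁ A₂): 29×29 by 29×22 → 29×22, cost 29·29·22 = 18502
((A₁ A₂) A₃): 29×22 by 22×19 → 29×19, cost 29·22·19 = 12122; cumulative 30624
(A₄ A₅): 19×18 by 18×6 → 19×6, cost 19·18·6 = 2052
(((A₁ A₂) A₃) (A₄ A₅)): 29×19 by 19×6 → 29×6, cost 29·19·6 = 3306; cumulative 35982
Total: 35982 scalar multiplications.

35982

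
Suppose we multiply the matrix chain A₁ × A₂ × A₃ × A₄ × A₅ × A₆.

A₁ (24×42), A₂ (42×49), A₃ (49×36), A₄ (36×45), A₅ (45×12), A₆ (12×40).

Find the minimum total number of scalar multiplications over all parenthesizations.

Adjacent pairs: A₁A₂ = 24·42·49 = 49392; A₂A₃ = 42·49·36 = 74088; A₃A₄ = 49·36·45 = 79380; A₄A₅ = 36·45·12 = 19440; A₅A₆ = 45·12·40 = 21600.
Length 3: A₁..A₃: k=1: 0+74088+24·42·36=110376; k=2: 49392+0+24·49·36=91728 → min 91728 | A₂..A₄: k=2: 0+79380+42·49·45=171990; k=3: 74088+0+42·36·45=142128 → min 142128 | A₃..A₅: k=3: 0+19440+49·36·12=40608; k=4: 79380+0+49·45·12=105840 → min 40608 | A₄..A₆: k=4: 0+21600+36·45·40=86400; k=5: 19440+0+36·12·40=36720 → min 36720.
Length 4: A₁..A₄: k=1: 0+142128+24·42·45=187488; k=2: 49392+79380+24·49·45=181692; k=3: 91728+0+24·36·45=130608 → min 130608 | A₂..A₅: k=2: 0+40608+42·49·12=65304; k=3: 74088+19440+42·36·12=111672; k=4: 142128+0+42·45·12=164808 → min 65304 | A₃..A₆: k=3: 0+36720+49·36·40=107280; k=4: 79380+21600+49·45·40=189180; k=5: 40608+0+49·12·40=64128 → min 64128.
Length 5: A₁..A₅: k=1: 0+65304+24·42·12=77400; k=2: 49392+40608+24·49·12=104112; k=3: 91728+19440+24·36·12=121536; k=4: 130608+0+24·45·12=143568 → min 77400 | A₂..A₆: k=2: 0+64128+42·49·40=146448; k=3: 74088+36720+42·36·40=171288; k=4: 142128+21600+42·45·40=239328; k=5: 65304+0+42·12·40=85464 → min 85464.
Length 6: A₁..A₆: k=1: 0+85464+24·42·40=125784; k=2: 49392+64128+24·49·40=160560; k=3: 91728+36720+24·36·40=163008; k=4: 130608+21600+24·45·40=195408; k=5: 77400+0+24·12·40=88920 → min 88920.
Optimal order: ((A₁ × (A₂ × (A₃ × (A₄ × A₅)))) × A₆) with cost 88920.

88920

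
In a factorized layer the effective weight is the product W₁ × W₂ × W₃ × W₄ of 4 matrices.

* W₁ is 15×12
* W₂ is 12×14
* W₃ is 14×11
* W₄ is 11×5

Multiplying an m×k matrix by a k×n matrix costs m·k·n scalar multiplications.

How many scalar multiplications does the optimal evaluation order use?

Adjacent pairs: W₁W₂ = 15·12·14 = 2520; W₂W₃ = 12·14·11 = 1848; W₃W₄ = 14·11·5 = 770.
Length 3: W₁..W₃: k=1: 0+1848+15·12·11=3828; k=2: 2520+0+15·14·11=4830 → min 3828 | W₂..W₄: k=2: 0+770+12·14·5=1610; k=3: 1848+0+12·11·5=2508 → min 1610.
Length 4: W₁..W₄: k=1: 0+1610+15·12·5=2510; k=2: 2520+770+15·14·5=4340; k=3: 3828+0+15·11·5=4653 → min 2510.
Optimal order: (W₁ × (W₂ × (W₃ × W₄))) with cost 2510.

2510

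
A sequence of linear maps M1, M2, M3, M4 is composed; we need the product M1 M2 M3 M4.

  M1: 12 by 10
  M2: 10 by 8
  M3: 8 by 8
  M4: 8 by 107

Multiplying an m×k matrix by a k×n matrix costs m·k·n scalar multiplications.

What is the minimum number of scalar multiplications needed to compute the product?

11872

Adjacent pairs: M1M2 = 12·10·8 = 960; M2M3 = 10·8·8 = 640; M3M4 = 8·8·107 = 6848.
Length 3: M1..M3: k=1: 0+640+12·10·8=1600; k=2: 960+0+12·8·8=1728 → min 1600 | M2..M4: k=2: 0+6848+10·8·107=15408; k=3: 640+0+10·8·107=9200 → min 9200.
Length 4: M1..M4: k=1: 0+9200+12·10·107=22040; k=2: 960+6848+12·8·107=18080; k=3: 1600+0+12·8·107=11872 → min 11872.
Optimal order: ((M1 (M2 M3)) M4) with cost 11872.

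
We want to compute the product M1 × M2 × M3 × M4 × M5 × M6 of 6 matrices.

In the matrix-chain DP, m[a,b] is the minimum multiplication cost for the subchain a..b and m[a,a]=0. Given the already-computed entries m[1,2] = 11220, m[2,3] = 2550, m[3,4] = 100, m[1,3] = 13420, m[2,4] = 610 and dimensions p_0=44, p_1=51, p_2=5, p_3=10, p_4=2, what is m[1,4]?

5098

m[1,4] = min over k∈[1,3] of m[1,k]+m[k+1,4]+p_{0}·p_k·p_{4}.
k=1: 0 + 610 + 44·51·2 = 5098; k=2: 11220 + 100 + 44·5·2 = 11760; k=3: 13420 + 0 + 44·10·2 = 14300.
Minimum: 5098 at k=1.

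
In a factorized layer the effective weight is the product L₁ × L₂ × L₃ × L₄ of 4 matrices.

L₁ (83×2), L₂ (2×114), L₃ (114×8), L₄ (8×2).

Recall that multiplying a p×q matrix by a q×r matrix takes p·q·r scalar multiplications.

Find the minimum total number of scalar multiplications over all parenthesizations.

2188

Adjacent pairs: L₁L₂ = 83·2·114 = 18924; L₂L₃ = 2·114·8 = 1824; L₃L₄ = 114·8·2 = 1824.
Length 3: L₁..L₃: k=1: 0+1824+83·2·8=3152; k=2: 18924+0+83·114·8=94620 → min 3152 | L₂..L₄: k=2: 0+1824+2·114·2=2280; k=3: 1824+0+2·8·2=1856 → min 1856.
Length 4: L₁..L₄: k=1: 0+1856+83·2·2=2188; k=2: 18924+1824+83·114·2=39672; k=3: 3152+0+83·8·2=4480 → min 2188.
Optimal order: (L₁ × ((L₂ × L₃) × L₄)) with cost 2188.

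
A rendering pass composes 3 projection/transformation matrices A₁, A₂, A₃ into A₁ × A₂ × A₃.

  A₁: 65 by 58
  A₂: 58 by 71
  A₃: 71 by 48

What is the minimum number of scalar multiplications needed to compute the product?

Order (A₁ × (A₂ × A₃)): (A₂ × A₃): 58×71 by 71×48 → 58×48, cost 58·71·48 = 197664; (A₁ × (A₂ × A₃)): 65×58 by 58×48 → 65×48, cost 65·58·48 = 180960; cumulative 378624. Total 378624.
Order ((A₁ × A₂) × A₃): (A₁ × A₂): 65×58 by 58×71 → 65×71, cost 65·58·71 = 267670; ((A₁ × A₂) × A₃): 65×71 by 71×48 → 65×48, cost 65·71·48 = 221520; cumulative 489190. Total 489190.
Minimum: 378624.

378624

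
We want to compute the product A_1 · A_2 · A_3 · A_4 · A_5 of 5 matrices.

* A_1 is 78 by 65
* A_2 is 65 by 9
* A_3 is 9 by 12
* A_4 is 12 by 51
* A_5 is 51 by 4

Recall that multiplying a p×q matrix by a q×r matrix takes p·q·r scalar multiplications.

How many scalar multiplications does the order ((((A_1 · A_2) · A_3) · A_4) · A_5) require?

117702

(A_1 · A_2): 78×65 by 65×9 → 78×9, cost 78·65·9 = 45630
((A_1 · A_2) · A_3): 78×9 by 9×12 → 78×12, cost 78·9·12 = 8424; cumulative 54054
(((A_1 · A_2) · A_3) · A_4): 78×12 by 12×51 → 78×51, cost 78·12·51 = 47736; cumulative 101790
((((A_1 · A_2) · A_3) · A_4) · A_5): 78×51 by 51×4 → 78×4, cost 78·51·4 = 15912; cumulative 117702
Total: 117702 scalar multiplications.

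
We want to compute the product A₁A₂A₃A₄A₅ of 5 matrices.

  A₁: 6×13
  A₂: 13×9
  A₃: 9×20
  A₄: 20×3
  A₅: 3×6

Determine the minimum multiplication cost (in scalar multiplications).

Adjacent pairs: A₁A₂ = 6·13·9 = 702; A₂A₃ = 13·9·20 = 2340; A₃A₄ = 9·20·3 = 540; A₄A₅ = 20·3·6 = 360.
Length 3: A₁..A₃: k=1: 0+2340+6·13·20=3900; k=2: 702+0+6·9·20=1782 → min 1782 | A₂..A₄: k=2: 0+540+13·9·3=891; k=3: 2340+0+13·20·3=3120 → min 891 | A₃..A₅: k=3: 0+360+9·20·6=1440; k=4: 540+0+9·3·6=702 → min 702.
Length 4: A₁..A₄: k=1: 0+891+6·13·3=1125; k=2: 702+540+6·9·3=1404; k=3: 1782+0+6·20·3=2142 → min 1125 | A₂..A₅: k=2: 0+702+13·9·6=1404; k=3: 2340+360+13·20·6=4260; k=4: 891+0+13·3·6=1125 → min 1125.
Length 5: A₁..A₅: k=1: 0+1125+6·13·6=1593; k=2: 702+702+6·9·6=1728; k=3: 1782+360+6·20·6=2862; k=4: 1125+0+6·3·6=1233 → min 1233.
Optimal order: ((A₁(A₂(A₃A₄)))A₅) with cost 1233.

1233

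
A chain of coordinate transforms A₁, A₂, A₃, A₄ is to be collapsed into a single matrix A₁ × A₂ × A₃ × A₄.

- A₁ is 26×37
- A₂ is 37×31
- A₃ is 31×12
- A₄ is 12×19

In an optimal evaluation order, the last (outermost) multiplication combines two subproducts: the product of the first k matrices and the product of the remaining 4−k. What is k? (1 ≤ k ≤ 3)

Adjacent pairs: A₁A₂ = 26·37·31 = 29822; A₂A₃ = 37·31·12 = 13764; A₃A₄ = 31·12·19 = 7068.
Length 3: A₁..A₃: k=1: 0+13764+26·37·12=25308; k=2: 29822+0+26·31·12=39494 → min 25308 | A₂..A₄: k=2: 0+7068+37·31·19=28861; k=3: 13764+0+37·12·19=22200 → min 22200.
Top-level splits: k=1: (A₁..A₁)·(A₂..A₄) → 0+22200+26·37·19 = 40478; k=2: (A₁..A₂)·(A₃..A₄) → 29822+7068+26·31·19 = 52204; k=3: (A₁..A₃)·(A₄..A₄) → 25308+0+26·12·19 = 31236.
Best split is after A₃, i.e. k = 3.

3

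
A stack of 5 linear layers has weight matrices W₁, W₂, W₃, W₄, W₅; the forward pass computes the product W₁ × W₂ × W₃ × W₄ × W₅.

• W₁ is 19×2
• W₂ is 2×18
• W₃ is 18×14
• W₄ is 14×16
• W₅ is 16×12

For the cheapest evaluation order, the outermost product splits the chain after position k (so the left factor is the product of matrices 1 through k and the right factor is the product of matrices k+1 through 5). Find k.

Adjacent pairs: W₁W₂ = 19·2·18 = 684; W₂W₃ = 2·18·14 = 504; W₃W₄ = 18·14·16 = 4032; W₄W₅ = 14·16·12 = 2688.
Length 3: W₁..W₃: k=1: 0+504+19·2·14=1036; k=2: 684+0+19·18·14=5472 → min 1036 | W₂..W₄: k=2: 0+4032+2·18·16=4608; k=3: 504+0+2·14·16=952 → min 952 | W₃..W₅: k=3: 0+2688+18·14·12=5712; k=4: 4032+0+18·16·12=7488 → min 5712.
Length 4: W₁..W₄: k=1: 0+952+19·2·16=1560; k=2: 684+4032+19·18·16=10188; k=3: 1036+0+19·14·16=5292 → min 1560 | W₂..W₅: k=2: 0+5712+2·18·12=6144; k=3: 504+2688+2·14·12=3528; k=4: 952+0+2·16·12=1336 → min 1336.
Top-level splits: k=1: (W₁..W₁)·(W₂..W₅) → 0+1336+19·2·12 = 1792; k=2: (W₁..W₂)·(W₃..W₅) → 684+5712+19·18·12 = 10500; k=3: (W₁..W₃)·(W₄..W₅) → 1036+2688+19·14·12 = 6916; k=4: (W₁..W₄)·(W₅..W₅) → 1560+0+19·16·12 = 5208.
Best split is after W₁, i.e. k = 1.

1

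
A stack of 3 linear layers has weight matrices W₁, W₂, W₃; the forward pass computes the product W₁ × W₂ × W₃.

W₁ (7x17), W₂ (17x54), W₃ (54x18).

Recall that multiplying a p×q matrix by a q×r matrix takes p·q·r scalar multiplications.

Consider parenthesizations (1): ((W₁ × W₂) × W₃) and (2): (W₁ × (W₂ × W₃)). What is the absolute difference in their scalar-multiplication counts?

5436

Order (1) = ((W₁ × W₂) × W₃): (W₁ × W₂): 7×17 by 17×54 → 7×54, cost 7·17·54 = 6426; ((W₁ × W₂) × W₃): 7×54 by 54×18 → 7×18, cost 7·54·18 = 6804; cumulative 13230. Total 13230.
Order (2) = (W₁ × (W₂ × W₃)): (W₂ × W₃): 17×54 by 54×18 → 17×18, cost 17·54·18 = 16524; (W₁ × (W₂ × W₃)): 7×17 by 17×18 → 7×18, cost 7·17·18 = 2142; cumulative 18666. Total 18666.
Difference: |13230 − 18666| = 5436.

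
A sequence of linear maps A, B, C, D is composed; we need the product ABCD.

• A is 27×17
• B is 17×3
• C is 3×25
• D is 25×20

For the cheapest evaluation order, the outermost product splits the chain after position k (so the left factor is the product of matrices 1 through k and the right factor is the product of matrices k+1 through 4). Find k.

Adjacent pairs: AB = 27·17·3 = 1377; BC = 17·3·25 = 1275; CD = 3·25·20 = 1500.
Length 3: A..C: k=1: 0+1275+27·17·25=12750; k=2: 1377+0+27·3·25=3402 → min 3402 | B..D: k=2: 0+1500+17·3·20=2520; k=3: 1275+0+17·25·20=9775 → min 2520.
Top-level splits: k=1: (A..A)·(B..D) → 0+2520+27·17·20 = 11700; k=2: (A..B)·(C..D) → 1377+1500+27·3·20 = 4497; k=3: (A..C)·(D..D) → 3402+0+27·25·20 = 16902.
Best split is after B, i.e. k = 2.

2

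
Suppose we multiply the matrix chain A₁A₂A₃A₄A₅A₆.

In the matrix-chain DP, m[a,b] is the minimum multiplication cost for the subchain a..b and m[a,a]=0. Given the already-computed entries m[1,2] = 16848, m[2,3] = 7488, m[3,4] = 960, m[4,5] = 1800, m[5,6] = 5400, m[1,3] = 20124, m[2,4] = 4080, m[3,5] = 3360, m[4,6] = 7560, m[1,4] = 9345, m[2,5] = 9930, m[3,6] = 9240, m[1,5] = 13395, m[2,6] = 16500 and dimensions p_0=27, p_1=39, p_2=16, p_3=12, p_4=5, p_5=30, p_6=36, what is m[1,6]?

19605

m[1,6] = min over k∈[1,5] of m[1,k]+m[k+1,6]+p_{0}·p_k·p_{6}.
k=1: 0 + 16500 + 27·39·36 = 54408; k=2: 16848 + 9240 + 27·16·36 = 41640; k=3: 20124 + 7560 + 27·12·36 = 39348; k=4: 9345 + 5400 + 27·5·36 = 19605; k=5: 13395 + 0 + 27·30·36 = 42555.
Minimum: 19605 at k=4.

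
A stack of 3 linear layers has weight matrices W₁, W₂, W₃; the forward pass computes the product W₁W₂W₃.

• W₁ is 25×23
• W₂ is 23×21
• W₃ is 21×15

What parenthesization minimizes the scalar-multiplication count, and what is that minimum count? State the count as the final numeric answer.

15870

(W₁(W₂W₃)): cost 15870.
((W₁W₂)W₃): cost 19950.
Optimal: (W₁(W₂W₃)) with cost 15870.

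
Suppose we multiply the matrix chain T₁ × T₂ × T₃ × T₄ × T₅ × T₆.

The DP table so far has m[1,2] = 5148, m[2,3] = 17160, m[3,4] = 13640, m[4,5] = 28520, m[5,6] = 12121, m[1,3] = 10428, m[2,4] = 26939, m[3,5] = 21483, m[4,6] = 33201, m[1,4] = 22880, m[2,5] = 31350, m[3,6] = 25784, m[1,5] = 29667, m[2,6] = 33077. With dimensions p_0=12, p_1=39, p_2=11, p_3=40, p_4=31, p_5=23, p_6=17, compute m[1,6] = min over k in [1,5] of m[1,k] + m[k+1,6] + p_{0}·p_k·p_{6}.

m[1,6] = min over k∈[1,5] of m[1,k]+m[k+1,6]+p_{0}·p_k·p_{6}.
k=1: 0 + 33077 + 12·39·17 = 41033; k=2: 5148 + 25784 + 12·11·17 = 33176; k=3: 10428 + 33201 + 12·40·17 = 51789; k=4: 22880 + 12121 + 12·31·17 = 41325; k=5: 29667 + 0 + 12·23·17 = 34359.
Minimum: 33176 at k=2.

33176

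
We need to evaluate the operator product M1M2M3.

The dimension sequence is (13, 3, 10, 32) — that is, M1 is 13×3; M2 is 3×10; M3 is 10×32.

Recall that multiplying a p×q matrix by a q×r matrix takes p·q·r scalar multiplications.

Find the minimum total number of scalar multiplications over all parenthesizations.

2208

Order (M1(M2M3)): (M2M3): 3×10 by 10×32 → 3×32, cost 3·10·32 = 960; (M1(M2M3)): 13×3 by 3×32 → 13×32, cost 13·3·32 = 1248; cumulative 2208. Total 2208.
Order ((M1M2)M3): (M1M2): 13×3 by 3×10 → 13×10, cost 13·3·10 = 390; ((M1M2)M3): 13×10 by 10×32 → 13×32, cost 13·10·32 = 4160; cumulative 4550. Total 4550.
Minimum: 2208.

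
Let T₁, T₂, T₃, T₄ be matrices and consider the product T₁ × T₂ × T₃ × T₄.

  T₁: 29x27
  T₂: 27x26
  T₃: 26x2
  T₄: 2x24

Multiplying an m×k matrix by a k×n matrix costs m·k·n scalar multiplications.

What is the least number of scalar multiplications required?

Adjacent pairs: T₁T₂ = 29·27·26 = 20358; T₂T₃ = 27·26·2 = 1404; T₃T₄ = 26·2·24 = 1248.
Length 3: T₁..T₃: k=1: 0+1404+29·27·2=2970; k=2: 20358+0+29·26·2=21866 → min 2970 | T₂..T₄: k=2: 0+1248+27·26·24=18096; k=3: 1404+0+27·2·24=2700 → min 2700.
Length 4: T₁..T₄: k=1: 0+2700+29·27·24=21492; k=2: 20358+1248+29·26·24=39702; k=3: 2970+0+29·2·24=4362 → min 4362.
Optimal order: ((T₁ × (T₂ × T₃)) × T₄) with cost 4362.

4362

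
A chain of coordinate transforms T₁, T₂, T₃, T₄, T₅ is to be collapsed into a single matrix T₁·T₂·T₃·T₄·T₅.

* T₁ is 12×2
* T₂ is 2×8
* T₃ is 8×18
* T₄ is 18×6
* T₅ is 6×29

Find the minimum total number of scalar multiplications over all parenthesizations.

Adjacent pairs: T₁T₂ = 12·2·8 = 192; T₂T₃ = 2·8·18 = 288; T₃T₄ = 8·18·6 = 864; T₄T₅ = 18·6·29 = 3132.
Length 3: T₁..T₃: k=1: 0+288+12·2·18=720; k=2: 192+0+12·8·18=1920 → min 720 | T₂..T₄: k=2: 0+864+2·8·6=960; k=3: 288+0+2·18·6=504 → min 504 | T₃..T₅: k=3: 0+3132+8·18·29=7308; k=4: 864+0+8·6·29=2256 → min 2256.
Length 4: T₁..T₄: k=1: 0+504+12·2·6=648; k=2: 192+864+12·8·6=1632; k=3: 720+0+12·18·6=2016 → min 648 | T₂..T₅: k=2: 0+2256+2·8·29=2720; k=3: 288+3132+2·18·29=4464; k=4: 504+0+2·6·29=852 → min 852.
Length 5: T₁..T₅: k=1: 0+852+12·2·29=1548; k=2: 192+2256+12·8·29=5232; k=3: 720+3132+12·18·29=10116; k=4: 648+0+12·6·29=2736 → min 1548.
Optimal order: (T₁·(((T₂·T₃)·T₄)·T₅)) with cost 1548.

1548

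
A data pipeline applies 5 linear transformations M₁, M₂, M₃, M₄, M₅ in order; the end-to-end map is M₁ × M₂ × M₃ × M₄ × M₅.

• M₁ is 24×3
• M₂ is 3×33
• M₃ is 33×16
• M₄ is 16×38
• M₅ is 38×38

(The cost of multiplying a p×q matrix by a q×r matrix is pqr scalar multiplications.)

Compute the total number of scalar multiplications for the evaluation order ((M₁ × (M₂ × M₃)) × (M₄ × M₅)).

(M₂ × M₃): 3×33 by 33×16 → 3×16, cost 3·33·16 = 1584
(M₁ × (M₂ × M₃)): 24×3 by 3×16 → 24×16, cost 24·3·16 = 1152; cumulative 2736
(M₄ × M₅): 16×38 by 38×38 → 16×38, cost 16·38·38 = 23104
((M₁ × (M₂ × M₃)) × (M₄ × M₅)): 24×16 by 16×38 → 24×38, cost 24·16·38 = 14592; cumulative 40432
Total: 40432 scalar multiplications.

40432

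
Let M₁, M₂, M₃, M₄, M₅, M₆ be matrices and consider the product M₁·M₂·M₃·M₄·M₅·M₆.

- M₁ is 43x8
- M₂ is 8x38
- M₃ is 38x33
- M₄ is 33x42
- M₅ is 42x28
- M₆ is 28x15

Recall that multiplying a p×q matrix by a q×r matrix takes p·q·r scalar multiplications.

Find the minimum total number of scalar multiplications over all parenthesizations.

Adjacent pairs: M₁M₂ = 43·8·38 = 13072; M₂M₃ = 8·38·33 = 10032; M₃M₄ = 38·33·42 = 52668; M₄M₅ = 33·42·28 = 38808; M₅M₆ = 42·28·15 = 17640.
Length 3: M₁..M₃: k=1: 0+10032+43·8·33=21384; k=2: 13072+0+43·38·33=66994 → min 21384 | M₂..M₄: k=2: 0+52668+8·38·42=65436; k=3: 10032+0+8·33·42=21120 → min 21120 | M₃..M₅: k=3: 0+38808+38·33·28=73920; k=4: 52668+0+38·42·28=97356 → min 73920 | M₄..M₆: k=4: 0+17640+33·42·15=38430; k=5: 38808+0+33·28·15=52668 → min 38430.
Length 4: M₁..M₄: k=1: 0+21120+43·8·42=35568; k=2: 13072+52668+43·38·42=134368; k=3: 21384+0+43·33·42=80982 → min 35568 | M₂..M₅: k=2: 0+73920+8·38·28=82432; k=3: 10032+38808+8·33·28=56232; k=4: 21120+0+8·42·28=30528 → min 30528 | M₃..M₆: k=3: 0+38430+38·33·15=57240; k=4: 52668+17640+38·42·15=94248; k=5: 73920+0+38·28·15=89880 → min 57240.
Length 5: M₁..M₅: k=1: 0+30528+43·8·28=40160; k=2: 13072+73920+43·38·28=132744; k=3: 21384+38808+43·33·28=99924; k=4: 35568+0+43·42·28=86136 → min 40160 | M₂..M₆: k=2: 0+57240+8·38·15=61800; k=3: 10032+38430+8·33·15=52422; k=4: 21120+17640+8·42·15=43800; k=5: 30528+0+8·28·15=33888 → min 33888.
Length 6: M₁..M₆: k=1: 0+33888+43·8·15=39048; k=2: 13072+57240+43·38·15=94822; k=3: 21384+38430+43·33·15=81099; k=4: 35568+17640+43·42·15=80298; k=5: 40160+0+43·28·15=58220 → min 39048.
Optimal order: (M₁·((((M₂·M₃)·M₄)·M₅)·M₆)) with cost 39048.

39048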